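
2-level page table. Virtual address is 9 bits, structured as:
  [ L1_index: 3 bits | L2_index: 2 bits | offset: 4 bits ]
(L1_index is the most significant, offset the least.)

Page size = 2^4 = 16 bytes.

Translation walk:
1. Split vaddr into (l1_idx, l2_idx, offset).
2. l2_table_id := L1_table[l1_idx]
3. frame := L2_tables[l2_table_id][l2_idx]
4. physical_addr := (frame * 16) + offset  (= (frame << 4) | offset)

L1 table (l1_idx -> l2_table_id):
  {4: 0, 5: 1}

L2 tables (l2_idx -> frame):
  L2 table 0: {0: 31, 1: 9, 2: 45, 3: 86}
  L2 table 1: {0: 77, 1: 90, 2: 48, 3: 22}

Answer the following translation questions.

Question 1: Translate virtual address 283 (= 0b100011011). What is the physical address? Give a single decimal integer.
vaddr = 283 = 0b100011011
Split: l1_idx=4, l2_idx=1, offset=11
L1[4] = 0
L2[0][1] = 9
paddr = 9 * 16 + 11 = 155

Answer: 155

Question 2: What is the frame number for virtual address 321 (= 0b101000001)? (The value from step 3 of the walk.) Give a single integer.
Answer: 77

Derivation:
vaddr = 321: l1_idx=5, l2_idx=0
L1[5] = 1; L2[1][0] = 77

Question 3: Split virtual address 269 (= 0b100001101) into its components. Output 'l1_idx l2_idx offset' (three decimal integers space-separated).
vaddr = 269 = 0b100001101
  top 3 bits -> l1_idx = 4
  next 2 bits -> l2_idx = 0
  bottom 4 bits -> offset = 13

Answer: 4 0 13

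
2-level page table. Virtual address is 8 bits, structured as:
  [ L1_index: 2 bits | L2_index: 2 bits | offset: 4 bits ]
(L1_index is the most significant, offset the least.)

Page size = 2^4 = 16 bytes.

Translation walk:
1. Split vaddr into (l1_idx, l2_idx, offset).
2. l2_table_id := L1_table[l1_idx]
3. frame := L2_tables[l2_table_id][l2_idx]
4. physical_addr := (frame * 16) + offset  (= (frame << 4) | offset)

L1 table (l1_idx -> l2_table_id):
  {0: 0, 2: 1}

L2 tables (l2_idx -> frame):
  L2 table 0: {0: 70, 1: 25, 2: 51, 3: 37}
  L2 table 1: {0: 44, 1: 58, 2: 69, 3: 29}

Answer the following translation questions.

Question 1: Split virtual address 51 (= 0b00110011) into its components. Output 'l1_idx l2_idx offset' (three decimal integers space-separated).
Answer: 0 3 3

Derivation:
vaddr = 51 = 0b00110011
  top 2 bits -> l1_idx = 0
  next 2 bits -> l2_idx = 3
  bottom 4 bits -> offset = 3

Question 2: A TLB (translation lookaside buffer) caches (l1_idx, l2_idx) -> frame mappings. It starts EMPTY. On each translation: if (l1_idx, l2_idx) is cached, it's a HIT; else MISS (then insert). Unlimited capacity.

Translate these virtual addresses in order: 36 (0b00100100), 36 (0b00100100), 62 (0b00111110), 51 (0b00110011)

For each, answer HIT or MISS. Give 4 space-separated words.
vaddr=36: (0,2) not in TLB -> MISS, insert
vaddr=36: (0,2) in TLB -> HIT
vaddr=62: (0,3) not in TLB -> MISS, insert
vaddr=51: (0,3) in TLB -> HIT

Answer: MISS HIT MISS HIT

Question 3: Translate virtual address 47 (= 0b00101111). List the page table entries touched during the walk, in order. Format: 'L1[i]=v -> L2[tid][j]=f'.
vaddr = 47 = 0b00101111
Split: l1_idx=0, l2_idx=2, offset=15

Answer: L1[0]=0 -> L2[0][2]=51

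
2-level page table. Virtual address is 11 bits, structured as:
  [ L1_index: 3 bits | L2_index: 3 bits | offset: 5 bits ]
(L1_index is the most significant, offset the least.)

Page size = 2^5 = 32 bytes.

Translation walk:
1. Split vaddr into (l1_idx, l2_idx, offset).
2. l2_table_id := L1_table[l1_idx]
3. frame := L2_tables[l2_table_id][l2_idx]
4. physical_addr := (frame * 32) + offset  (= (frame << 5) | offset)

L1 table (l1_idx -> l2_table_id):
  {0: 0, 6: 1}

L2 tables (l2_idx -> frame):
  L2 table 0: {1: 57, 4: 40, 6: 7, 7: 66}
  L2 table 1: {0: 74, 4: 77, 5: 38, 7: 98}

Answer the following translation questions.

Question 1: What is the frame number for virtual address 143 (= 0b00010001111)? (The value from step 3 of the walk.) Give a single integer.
Answer: 40

Derivation:
vaddr = 143: l1_idx=0, l2_idx=4
L1[0] = 0; L2[0][4] = 40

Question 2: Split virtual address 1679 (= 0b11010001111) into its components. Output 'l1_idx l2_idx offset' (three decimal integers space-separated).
vaddr = 1679 = 0b11010001111
  top 3 bits -> l1_idx = 6
  next 3 bits -> l2_idx = 4
  bottom 5 bits -> offset = 15

Answer: 6 4 15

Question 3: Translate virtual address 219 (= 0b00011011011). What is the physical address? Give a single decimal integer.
vaddr = 219 = 0b00011011011
Split: l1_idx=0, l2_idx=6, offset=27
L1[0] = 0
L2[0][6] = 7
paddr = 7 * 32 + 27 = 251

Answer: 251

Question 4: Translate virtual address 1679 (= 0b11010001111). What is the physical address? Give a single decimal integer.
Answer: 2479

Derivation:
vaddr = 1679 = 0b11010001111
Split: l1_idx=6, l2_idx=4, offset=15
L1[6] = 1
L2[1][4] = 77
paddr = 77 * 32 + 15 = 2479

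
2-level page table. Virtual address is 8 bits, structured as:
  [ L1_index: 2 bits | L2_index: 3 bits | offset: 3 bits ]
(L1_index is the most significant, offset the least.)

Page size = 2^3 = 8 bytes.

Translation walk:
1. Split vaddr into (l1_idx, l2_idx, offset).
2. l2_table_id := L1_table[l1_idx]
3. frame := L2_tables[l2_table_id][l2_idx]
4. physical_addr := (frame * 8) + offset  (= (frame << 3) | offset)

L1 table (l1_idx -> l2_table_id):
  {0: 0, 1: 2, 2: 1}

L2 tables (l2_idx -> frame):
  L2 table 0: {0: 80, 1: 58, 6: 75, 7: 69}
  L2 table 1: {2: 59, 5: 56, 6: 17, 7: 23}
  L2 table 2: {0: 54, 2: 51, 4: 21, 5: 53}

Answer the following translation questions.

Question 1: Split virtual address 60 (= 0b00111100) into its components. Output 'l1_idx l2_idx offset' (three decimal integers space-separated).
Answer: 0 7 4

Derivation:
vaddr = 60 = 0b00111100
  top 2 bits -> l1_idx = 0
  next 3 bits -> l2_idx = 7
  bottom 3 bits -> offset = 4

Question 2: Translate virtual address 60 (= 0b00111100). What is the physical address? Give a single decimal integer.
vaddr = 60 = 0b00111100
Split: l1_idx=0, l2_idx=7, offset=4
L1[0] = 0
L2[0][7] = 69
paddr = 69 * 8 + 4 = 556

Answer: 556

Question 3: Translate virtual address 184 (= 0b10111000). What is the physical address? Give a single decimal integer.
vaddr = 184 = 0b10111000
Split: l1_idx=2, l2_idx=7, offset=0
L1[2] = 1
L2[1][7] = 23
paddr = 23 * 8 + 0 = 184

Answer: 184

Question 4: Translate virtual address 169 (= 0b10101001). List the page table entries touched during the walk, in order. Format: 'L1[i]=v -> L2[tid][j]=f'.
vaddr = 169 = 0b10101001
Split: l1_idx=2, l2_idx=5, offset=1

Answer: L1[2]=1 -> L2[1][5]=56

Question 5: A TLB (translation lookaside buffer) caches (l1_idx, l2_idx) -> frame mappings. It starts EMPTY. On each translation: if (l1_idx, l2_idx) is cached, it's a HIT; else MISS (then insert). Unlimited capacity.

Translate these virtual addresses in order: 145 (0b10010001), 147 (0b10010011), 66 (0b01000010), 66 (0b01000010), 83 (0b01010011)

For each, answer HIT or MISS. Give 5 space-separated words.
vaddr=145: (2,2) not in TLB -> MISS, insert
vaddr=147: (2,2) in TLB -> HIT
vaddr=66: (1,0) not in TLB -> MISS, insert
vaddr=66: (1,0) in TLB -> HIT
vaddr=83: (1,2) not in TLB -> MISS, insert

Answer: MISS HIT MISS HIT MISS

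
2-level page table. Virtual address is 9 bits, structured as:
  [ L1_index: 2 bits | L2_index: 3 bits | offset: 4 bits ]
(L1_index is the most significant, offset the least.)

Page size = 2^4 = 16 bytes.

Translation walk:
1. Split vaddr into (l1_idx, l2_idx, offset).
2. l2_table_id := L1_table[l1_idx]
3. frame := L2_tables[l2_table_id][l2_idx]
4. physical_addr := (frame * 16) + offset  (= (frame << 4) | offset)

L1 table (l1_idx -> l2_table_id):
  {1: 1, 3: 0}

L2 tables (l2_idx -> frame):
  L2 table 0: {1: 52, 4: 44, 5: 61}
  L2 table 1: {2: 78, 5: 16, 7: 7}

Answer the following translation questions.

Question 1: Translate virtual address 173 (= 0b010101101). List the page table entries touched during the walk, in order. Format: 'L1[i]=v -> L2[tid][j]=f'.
vaddr = 173 = 0b010101101
Split: l1_idx=1, l2_idx=2, offset=13

Answer: L1[1]=1 -> L2[1][2]=78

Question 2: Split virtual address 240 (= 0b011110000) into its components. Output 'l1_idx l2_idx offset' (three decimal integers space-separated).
Answer: 1 7 0

Derivation:
vaddr = 240 = 0b011110000
  top 2 bits -> l1_idx = 1
  next 3 bits -> l2_idx = 7
  bottom 4 bits -> offset = 0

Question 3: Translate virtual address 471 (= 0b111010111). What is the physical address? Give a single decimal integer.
Answer: 983

Derivation:
vaddr = 471 = 0b111010111
Split: l1_idx=3, l2_idx=5, offset=7
L1[3] = 0
L2[0][5] = 61
paddr = 61 * 16 + 7 = 983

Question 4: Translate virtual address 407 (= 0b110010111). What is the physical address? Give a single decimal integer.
vaddr = 407 = 0b110010111
Split: l1_idx=3, l2_idx=1, offset=7
L1[3] = 0
L2[0][1] = 52
paddr = 52 * 16 + 7 = 839

Answer: 839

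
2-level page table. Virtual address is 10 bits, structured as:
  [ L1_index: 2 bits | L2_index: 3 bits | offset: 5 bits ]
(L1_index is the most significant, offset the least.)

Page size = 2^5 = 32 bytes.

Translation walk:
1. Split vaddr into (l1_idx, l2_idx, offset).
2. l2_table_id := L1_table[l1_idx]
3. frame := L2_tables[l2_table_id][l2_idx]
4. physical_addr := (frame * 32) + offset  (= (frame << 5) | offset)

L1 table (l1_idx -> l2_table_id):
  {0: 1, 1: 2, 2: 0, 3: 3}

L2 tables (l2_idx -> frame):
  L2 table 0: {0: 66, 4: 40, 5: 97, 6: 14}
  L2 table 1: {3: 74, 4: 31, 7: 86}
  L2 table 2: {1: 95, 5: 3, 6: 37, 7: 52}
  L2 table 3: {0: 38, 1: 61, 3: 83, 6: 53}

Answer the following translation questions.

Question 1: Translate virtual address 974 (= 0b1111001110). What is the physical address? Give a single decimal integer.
vaddr = 974 = 0b1111001110
Split: l1_idx=3, l2_idx=6, offset=14
L1[3] = 3
L2[3][6] = 53
paddr = 53 * 32 + 14 = 1710

Answer: 1710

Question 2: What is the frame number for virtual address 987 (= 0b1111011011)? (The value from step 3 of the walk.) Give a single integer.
Answer: 53

Derivation:
vaddr = 987: l1_idx=3, l2_idx=6
L1[3] = 3; L2[3][6] = 53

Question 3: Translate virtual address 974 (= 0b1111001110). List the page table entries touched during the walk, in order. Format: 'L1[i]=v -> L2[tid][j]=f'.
vaddr = 974 = 0b1111001110
Split: l1_idx=3, l2_idx=6, offset=14

Answer: L1[3]=3 -> L2[3][6]=53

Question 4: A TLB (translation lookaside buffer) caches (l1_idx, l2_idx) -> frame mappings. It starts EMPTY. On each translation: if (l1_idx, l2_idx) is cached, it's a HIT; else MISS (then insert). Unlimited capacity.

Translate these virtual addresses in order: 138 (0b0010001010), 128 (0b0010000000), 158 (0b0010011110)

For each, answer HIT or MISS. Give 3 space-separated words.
vaddr=138: (0,4) not in TLB -> MISS, insert
vaddr=128: (0,4) in TLB -> HIT
vaddr=158: (0,4) in TLB -> HIT

Answer: MISS HIT HIT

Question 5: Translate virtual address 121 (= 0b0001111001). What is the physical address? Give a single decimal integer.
vaddr = 121 = 0b0001111001
Split: l1_idx=0, l2_idx=3, offset=25
L1[0] = 1
L2[1][3] = 74
paddr = 74 * 32 + 25 = 2393

Answer: 2393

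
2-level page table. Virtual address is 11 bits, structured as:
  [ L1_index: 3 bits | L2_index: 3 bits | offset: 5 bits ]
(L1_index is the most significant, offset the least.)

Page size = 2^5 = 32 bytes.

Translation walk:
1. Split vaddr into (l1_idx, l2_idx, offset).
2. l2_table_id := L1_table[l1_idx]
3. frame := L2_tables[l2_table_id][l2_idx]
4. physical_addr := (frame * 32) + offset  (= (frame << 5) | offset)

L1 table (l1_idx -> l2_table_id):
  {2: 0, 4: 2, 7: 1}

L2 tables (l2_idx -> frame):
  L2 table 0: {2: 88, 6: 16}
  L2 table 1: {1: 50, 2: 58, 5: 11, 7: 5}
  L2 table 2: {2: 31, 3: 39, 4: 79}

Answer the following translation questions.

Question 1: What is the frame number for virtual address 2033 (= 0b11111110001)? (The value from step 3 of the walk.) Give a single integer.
vaddr = 2033: l1_idx=7, l2_idx=7
L1[7] = 1; L2[1][7] = 5

Answer: 5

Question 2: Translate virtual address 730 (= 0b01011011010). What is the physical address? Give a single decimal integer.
Answer: 538

Derivation:
vaddr = 730 = 0b01011011010
Split: l1_idx=2, l2_idx=6, offset=26
L1[2] = 0
L2[0][6] = 16
paddr = 16 * 32 + 26 = 538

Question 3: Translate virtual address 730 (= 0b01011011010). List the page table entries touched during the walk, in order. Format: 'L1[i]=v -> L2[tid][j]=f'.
vaddr = 730 = 0b01011011010
Split: l1_idx=2, l2_idx=6, offset=26

Answer: L1[2]=0 -> L2[0][6]=16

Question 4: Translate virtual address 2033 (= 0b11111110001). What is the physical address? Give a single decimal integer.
Answer: 177

Derivation:
vaddr = 2033 = 0b11111110001
Split: l1_idx=7, l2_idx=7, offset=17
L1[7] = 1
L2[1][7] = 5
paddr = 5 * 32 + 17 = 177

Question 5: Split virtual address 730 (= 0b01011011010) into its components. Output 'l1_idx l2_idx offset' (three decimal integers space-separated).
vaddr = 730 = 0b01011011010
  top 3 bits -> l1_idx = 2
  next 3 bits -> l2_idx = 6
  bottom 5 bits -> offset = 26

Answer: 2 6 26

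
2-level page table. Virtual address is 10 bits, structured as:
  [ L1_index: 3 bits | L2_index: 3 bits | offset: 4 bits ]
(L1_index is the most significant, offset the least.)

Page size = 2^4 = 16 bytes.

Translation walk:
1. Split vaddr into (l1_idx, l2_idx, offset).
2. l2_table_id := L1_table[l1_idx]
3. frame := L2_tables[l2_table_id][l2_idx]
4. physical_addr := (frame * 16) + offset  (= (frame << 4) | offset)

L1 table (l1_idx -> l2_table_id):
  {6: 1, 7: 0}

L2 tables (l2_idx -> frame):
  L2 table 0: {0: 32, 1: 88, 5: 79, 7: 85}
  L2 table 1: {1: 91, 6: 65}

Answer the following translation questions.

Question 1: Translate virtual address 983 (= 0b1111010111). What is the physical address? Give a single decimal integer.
Answer: 1271

Derivation:
vaddr = 983 = 0b1111010111
Split: l1_idx=7, l2_idx=5, offset=7
L1[7] = 0
L2[0][5] = 79
paddr = 79 * 16 + 7 = 1271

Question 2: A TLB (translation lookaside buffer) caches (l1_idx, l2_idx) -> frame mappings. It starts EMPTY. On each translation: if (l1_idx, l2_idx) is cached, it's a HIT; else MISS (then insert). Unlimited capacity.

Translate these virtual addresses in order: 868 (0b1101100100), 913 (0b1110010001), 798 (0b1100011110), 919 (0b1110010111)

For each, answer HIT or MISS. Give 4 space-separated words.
Answer: MISS MISS MISS HIT

Derivation:
vaddr=868: (6,6) not in TLB -> MISS, insert
vaddr=913: (7,1) not in TLB -> MISS, insert
vaddr=798: (6,1) not in TLB -> MISS, insert
vaddr=919: (7,1) in TLB -> HIT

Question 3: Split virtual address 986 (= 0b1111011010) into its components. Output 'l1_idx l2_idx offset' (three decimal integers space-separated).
vaddr = 986 = 0b1111011010
  top 3 bits -> l1_idx = 7
  next 3 bits -> l2_idx = 5
  bottom 4 bits -> offset = 10

Answer: 7 5 10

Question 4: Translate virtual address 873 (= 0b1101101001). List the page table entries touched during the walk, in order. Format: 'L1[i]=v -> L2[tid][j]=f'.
vaddr = 873 = 0b1101101001
Split: l1_idx=6, l2_idx=6, offset=9

Answer: L1[6]=1 -> L2[1][6]=65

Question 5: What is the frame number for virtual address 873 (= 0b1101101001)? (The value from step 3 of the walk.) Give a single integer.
Answer: 65

Derivation:
vaddr = 873: l1_idx=6, l2_idx=6
L1[6] = 1; L2[1][6] = 65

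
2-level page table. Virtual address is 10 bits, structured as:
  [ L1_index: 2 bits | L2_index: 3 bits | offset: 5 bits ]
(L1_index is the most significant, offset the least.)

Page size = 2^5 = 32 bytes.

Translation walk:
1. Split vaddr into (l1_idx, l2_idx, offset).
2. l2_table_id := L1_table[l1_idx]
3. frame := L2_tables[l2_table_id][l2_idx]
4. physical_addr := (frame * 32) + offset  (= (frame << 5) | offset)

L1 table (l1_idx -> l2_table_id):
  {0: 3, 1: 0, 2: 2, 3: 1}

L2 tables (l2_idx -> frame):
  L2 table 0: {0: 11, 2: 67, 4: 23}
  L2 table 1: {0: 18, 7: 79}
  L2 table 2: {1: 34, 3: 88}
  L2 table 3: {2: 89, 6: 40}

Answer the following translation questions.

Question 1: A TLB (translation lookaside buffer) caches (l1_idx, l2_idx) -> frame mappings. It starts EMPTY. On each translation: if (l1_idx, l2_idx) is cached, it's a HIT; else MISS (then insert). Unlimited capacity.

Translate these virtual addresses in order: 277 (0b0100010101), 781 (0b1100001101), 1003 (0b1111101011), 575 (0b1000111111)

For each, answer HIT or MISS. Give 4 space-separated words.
vaddr=277: (1,0) not in TLB -> MISS, insert
vaddr=781: (3,0) not in TLB -> MISS, insert
vaddr=1003: (3,7) not in TLB -> MISS, insert
vaddr=575: (2,1) not in TLB -> MISS, insert

Answer: MISS MISS MISS MISS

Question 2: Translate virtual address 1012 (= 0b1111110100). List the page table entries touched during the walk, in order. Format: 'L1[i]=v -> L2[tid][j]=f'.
Answer: L1[3]=1 -> L2[1][7]=79

Derivation:
vaddr = 1012 = 0b1111110100
Split: l1_idx=3, l2_idx=7, offset=20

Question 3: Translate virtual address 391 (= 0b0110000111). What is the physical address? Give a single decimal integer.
vaddr = 391 = 0b0110000111
Split: l1_idx=1, l2_idx=4, offset=7
L1[1] = 0
L2[0][4] = 23
paddr = 23 * 32 + 7 = 743

Answer: 743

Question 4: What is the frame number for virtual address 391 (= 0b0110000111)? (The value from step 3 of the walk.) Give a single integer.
vaddr = 391: l1_idx=1, l2_idx=4
L1[1] = 0; L2[0][4] = 23

Answer: 23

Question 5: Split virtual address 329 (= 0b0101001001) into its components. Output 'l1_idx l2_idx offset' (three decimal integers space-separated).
Answer: 1 2 9

Derivation:
vaddr = 329 = 0b0101001001
  top 2 bits -> l1_idx = 1
  next 3 bits -> l2_idx = 2
  bottom 5 bits -> offset = 9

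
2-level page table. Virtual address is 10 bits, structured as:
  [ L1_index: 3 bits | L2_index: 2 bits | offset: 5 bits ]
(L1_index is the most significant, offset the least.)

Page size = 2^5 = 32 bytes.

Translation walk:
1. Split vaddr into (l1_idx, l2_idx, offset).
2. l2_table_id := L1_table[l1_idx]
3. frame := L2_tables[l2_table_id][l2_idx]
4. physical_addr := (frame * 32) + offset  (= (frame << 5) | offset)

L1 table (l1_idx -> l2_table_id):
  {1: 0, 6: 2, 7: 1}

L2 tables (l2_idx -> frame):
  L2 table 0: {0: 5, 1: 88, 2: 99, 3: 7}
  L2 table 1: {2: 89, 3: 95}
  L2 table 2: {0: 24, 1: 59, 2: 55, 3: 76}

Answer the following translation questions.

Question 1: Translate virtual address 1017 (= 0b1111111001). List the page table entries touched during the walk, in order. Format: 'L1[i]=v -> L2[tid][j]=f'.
Answer: L1[7]=1 -> L2[1][3]=95

Derivation:
vaddr = 1017 = 0b1111111001
Split: l1_idx=7, l2_idx=3, offset=25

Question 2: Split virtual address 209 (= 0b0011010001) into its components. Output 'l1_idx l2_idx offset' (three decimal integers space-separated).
Answer: 1 2 17

Derivation:
vaddr = 209 = 0b0011010001
  top 3 bits -> l1_idx = 1
  next 2 bits -> l2_idx = 2
  bottom 5 bits -> offset = 17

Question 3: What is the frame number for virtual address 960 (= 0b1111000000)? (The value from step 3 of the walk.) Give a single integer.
vaddr = 960: l1_idx=7, l2_idx=2
L1[7] = 1; L2[1][2] = 89

Answer: 89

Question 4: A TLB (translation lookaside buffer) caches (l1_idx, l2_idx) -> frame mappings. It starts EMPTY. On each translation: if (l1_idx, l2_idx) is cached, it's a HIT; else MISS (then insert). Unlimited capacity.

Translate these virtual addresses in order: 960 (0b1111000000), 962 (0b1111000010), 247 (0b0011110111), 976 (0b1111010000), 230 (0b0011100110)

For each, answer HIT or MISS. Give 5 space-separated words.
vaddr=960: (7,2) not in TLB -> MISS, insert
vaddr=962: (7,2) in TLB -> HIT
vaddr=247: (1,3) not in TLB -> MISS, insert
vaddr=976: (7,2) in TLB -> HIT
vaddr=230: (1,3) in TLB -> HIT

Answer: MISS HIT MISS HIT HIT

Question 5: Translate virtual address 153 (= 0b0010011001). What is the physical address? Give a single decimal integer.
Answer: 185

Derivation:
vaddr = 153 = 0b0010011001
Split: l1_idx=1, l2_idx=0, offset=25
L1[1] = 0
L2[0][0] = 5
paddr = 5 * 32 + 25 = 185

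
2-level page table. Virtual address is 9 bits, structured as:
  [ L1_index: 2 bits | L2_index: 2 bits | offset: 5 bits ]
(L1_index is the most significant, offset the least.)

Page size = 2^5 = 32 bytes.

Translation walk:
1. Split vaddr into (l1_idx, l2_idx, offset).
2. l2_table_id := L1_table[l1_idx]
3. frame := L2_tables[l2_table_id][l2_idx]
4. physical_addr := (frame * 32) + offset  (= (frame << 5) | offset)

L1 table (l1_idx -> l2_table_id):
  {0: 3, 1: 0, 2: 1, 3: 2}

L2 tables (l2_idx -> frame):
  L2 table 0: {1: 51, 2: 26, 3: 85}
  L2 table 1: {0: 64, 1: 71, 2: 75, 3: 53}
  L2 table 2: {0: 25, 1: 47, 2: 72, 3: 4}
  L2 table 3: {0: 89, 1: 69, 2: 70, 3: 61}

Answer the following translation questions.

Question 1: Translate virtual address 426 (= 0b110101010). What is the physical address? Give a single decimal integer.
vaddr = 426 = 0b110101010
Split: l1_idx=3, l2_idx=1, offset=10
L1[3] = 2
L2[2][1] = 47
paddr = 47 * 32 + 10 = 1514

Answer: 1514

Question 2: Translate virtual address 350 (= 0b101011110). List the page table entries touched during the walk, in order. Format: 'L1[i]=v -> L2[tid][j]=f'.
Answer: L1[2]=1 -> L2[1][2]=75

Derivation:
vaddr = 350 = 0b101011110
Split: l1_idx=2, l2_idx=2, offset=30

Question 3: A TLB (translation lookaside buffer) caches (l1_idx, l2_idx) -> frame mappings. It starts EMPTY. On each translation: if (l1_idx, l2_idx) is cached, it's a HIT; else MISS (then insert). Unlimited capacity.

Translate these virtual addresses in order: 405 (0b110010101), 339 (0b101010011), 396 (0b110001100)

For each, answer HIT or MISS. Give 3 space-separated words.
vaddr=405: (3,0) not in TLB -> MISS, insert
vaddr=339: (2,2) not in TLB -> MISS, insert
vaddr=396: (3,0) in TLB -> HIT

Answer: MISS MISS HIT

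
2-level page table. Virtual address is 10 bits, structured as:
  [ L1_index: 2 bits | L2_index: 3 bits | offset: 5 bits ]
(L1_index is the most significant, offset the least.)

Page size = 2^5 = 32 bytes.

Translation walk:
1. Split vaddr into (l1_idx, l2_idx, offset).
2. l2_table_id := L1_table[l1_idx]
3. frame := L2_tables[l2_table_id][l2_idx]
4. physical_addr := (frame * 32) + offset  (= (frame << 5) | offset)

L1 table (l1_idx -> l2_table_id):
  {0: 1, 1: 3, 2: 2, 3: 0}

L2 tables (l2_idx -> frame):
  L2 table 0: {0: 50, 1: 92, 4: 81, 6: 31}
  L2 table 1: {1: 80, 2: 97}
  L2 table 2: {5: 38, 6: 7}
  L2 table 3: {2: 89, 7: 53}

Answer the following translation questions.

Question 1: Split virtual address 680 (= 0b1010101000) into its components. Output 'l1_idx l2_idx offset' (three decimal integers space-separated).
Answer: 2 5 8

Derivation:
vaddr = 680 = 0b1010101000
  top 2 bits -> l1_idx = 2
  next 3 bits -> l2_idx = 5
  bottom 5 bits -> offset = 8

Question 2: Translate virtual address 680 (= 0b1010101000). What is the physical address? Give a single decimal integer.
vaddr = 680 = 0b1010101000
Split: l1_idx=2, l2_idx=5, offset=8
L1[2] = 2
L2[2][5] = 38
paddr = 38 * 32 + 8 = 1224

Answer: 1224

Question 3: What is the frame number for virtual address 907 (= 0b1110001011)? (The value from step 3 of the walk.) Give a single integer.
vaddr = 907: l1_idx=3, l2_idx=4
L1[3] = 0; L2[0][4] = 81

Answer: 81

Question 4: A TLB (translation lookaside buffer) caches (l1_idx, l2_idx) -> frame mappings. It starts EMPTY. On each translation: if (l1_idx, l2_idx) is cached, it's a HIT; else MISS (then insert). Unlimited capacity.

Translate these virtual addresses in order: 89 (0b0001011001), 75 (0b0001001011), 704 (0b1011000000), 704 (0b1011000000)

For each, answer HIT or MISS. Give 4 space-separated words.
Answer: MISS HIT MISS HIT

Derivation:
vaddr=89: (0,2) not in TLB -> MISS, insert
vaddr=75: (0,2) in TLB -> HIT
vaddr=704: (2,6) not in TLB -> MISS, insert
vaddr=704: (2,6) in TLB -> HIT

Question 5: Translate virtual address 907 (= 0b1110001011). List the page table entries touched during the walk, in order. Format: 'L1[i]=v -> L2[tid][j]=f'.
Answer: L1[3]=0 -> L2[0][4]=81

Derivation:
vaddr = 907 = 0b1110001011
Split: l1_idx=3, l2_idx=4, offset=11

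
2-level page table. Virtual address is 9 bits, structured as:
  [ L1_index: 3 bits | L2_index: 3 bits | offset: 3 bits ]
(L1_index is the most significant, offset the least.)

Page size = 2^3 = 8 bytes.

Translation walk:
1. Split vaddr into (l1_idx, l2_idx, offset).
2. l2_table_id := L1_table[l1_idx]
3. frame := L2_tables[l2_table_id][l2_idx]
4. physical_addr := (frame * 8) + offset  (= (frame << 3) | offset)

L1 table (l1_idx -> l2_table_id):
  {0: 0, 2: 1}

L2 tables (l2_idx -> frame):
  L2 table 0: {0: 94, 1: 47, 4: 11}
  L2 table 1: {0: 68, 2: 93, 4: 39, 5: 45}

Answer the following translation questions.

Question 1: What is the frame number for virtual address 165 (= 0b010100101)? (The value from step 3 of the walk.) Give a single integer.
vaddr = 165: l1_idx=2, l2_idx=4
L1[2] = 1; L2[1][4] = 39

Answer: 39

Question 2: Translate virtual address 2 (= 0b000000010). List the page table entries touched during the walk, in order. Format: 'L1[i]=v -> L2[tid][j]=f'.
Answer: L1[0]=0 -> L2[0][0]=94

Derivation:
vaddr = 2 = 0b000000010
Split: l1_idx=0, l2_idx=0, offset=2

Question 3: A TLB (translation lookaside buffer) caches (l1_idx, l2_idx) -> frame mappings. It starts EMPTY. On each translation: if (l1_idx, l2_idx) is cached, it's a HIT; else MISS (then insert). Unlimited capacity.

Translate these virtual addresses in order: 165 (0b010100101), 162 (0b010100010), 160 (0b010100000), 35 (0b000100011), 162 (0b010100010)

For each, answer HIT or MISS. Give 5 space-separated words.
vaddr=165: (2,4) not in TLB -> MISS, insert
vaddr=162: (2,4) in TLB -> HIT
vaddr=160: (2,4) in TLB -> HIT
vaddr=35: (0,4) not in TLB -> MISS, insert
vaddr=162: (2,4) in TLB -> HIT

Answer: MISS HIT HIT MISS HIT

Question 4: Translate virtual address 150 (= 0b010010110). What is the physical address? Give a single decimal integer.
Answer: 750

Derivation:
vaddr = 150 = 0b010010110
Split: l1_idx=2, l2_idx=2, offset=6
L1[2] = 1
L2[1][2] = 93
paddr = 93 * 8 + 6 = 750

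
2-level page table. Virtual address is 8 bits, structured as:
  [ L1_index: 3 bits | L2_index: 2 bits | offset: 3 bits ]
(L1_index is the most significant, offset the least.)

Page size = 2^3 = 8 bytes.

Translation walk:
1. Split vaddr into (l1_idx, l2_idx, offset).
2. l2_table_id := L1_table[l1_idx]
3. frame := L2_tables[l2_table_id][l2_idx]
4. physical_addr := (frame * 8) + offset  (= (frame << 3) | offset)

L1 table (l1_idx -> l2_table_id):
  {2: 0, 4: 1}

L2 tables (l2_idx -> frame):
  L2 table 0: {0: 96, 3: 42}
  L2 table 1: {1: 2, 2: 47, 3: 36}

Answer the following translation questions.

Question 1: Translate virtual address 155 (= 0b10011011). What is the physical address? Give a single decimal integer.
vaddr = 155 = 0b10011011
Split: l1_idx=4, l2_idx=3, offset=3
L1[4] = 1
L2[1][3] = 36
paddr = 36 * 8 + 3 = 291

Answer: 291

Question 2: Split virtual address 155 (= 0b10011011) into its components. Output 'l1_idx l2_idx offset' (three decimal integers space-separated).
Answer: 4 3 3

Derivation:
vaddr = 155 = 0b10011011
  top 3 bits -> l1_idx = 4
  next 2 bits -> l2_idx = 3
  bottom 3 bits -> offset = 3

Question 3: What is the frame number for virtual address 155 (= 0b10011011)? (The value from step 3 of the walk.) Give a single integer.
Answer: 36

Derivation:
vaddr = 155: l1_idx=4, l2_idx=3
L1[4] = 1; L2[1][3] = 36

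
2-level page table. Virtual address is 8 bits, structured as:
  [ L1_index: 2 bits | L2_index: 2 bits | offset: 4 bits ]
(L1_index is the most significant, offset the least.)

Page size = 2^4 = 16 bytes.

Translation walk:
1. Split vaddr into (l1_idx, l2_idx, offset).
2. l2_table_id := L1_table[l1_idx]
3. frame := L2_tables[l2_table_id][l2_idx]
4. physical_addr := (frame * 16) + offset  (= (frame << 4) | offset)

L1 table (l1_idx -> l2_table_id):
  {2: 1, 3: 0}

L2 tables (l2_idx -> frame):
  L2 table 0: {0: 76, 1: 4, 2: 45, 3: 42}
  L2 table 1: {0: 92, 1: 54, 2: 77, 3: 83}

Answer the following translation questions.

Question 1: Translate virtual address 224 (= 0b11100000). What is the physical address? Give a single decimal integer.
Answer: 720

Derivation:
vaddr = 224 = 0b11100000
Split: l1_idx=3, l2_idx=2, offset=0
L1[3] = 0
L2[0][2] = 45
paddr = 45 * 16 + 0 = 720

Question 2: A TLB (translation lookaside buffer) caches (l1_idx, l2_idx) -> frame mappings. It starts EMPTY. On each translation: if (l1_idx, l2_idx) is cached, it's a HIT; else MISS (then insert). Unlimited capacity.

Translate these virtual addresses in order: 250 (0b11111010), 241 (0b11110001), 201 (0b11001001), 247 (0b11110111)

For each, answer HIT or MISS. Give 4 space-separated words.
vaddr=250: (3,3) not in TLB -> MISS, insert
vaddr=241: (3,3) in TLB -> HIT
vaddr=201: (3,0) not in TLB -> MISS, insert
vaddr=247: (3,3) in TLB -> HIT

Answer: MISS HIT MISS HIT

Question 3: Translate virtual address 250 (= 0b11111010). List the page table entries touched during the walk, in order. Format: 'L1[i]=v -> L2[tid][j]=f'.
vaddr = 250 = 0b11111010
Split: l1_idx=3, l2_idx=3, offset=10

Answer: L1[3]=0 -> L2[0][3]=42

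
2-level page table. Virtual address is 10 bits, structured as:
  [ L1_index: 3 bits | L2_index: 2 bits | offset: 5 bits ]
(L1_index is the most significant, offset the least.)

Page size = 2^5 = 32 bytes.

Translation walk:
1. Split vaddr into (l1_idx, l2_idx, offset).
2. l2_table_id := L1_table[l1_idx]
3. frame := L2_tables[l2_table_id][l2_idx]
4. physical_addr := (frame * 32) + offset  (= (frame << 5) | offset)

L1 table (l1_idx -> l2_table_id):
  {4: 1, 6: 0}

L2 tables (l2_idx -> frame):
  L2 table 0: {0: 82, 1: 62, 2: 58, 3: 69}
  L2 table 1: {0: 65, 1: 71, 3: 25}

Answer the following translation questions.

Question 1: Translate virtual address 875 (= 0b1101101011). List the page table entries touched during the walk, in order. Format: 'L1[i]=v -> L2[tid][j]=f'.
vaddr = 875 = 0b1101101011
Split: l1_idx=6, l2_idx=3, offset=11

Answer: L1[6]=0 -> L2[0][3]=69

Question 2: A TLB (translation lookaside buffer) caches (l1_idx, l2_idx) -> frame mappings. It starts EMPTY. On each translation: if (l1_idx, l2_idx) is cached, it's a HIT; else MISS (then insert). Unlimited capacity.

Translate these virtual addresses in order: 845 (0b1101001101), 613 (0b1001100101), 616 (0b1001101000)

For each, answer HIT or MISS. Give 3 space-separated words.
Answer: MISS MISS HIT

Derivation:
vaddr=845: (6,2) not in TLB -> MISS, insert
vaddr=613: (4,3) not in TLB -> MISS, insert
vaddr=616: (4,3) in TLB -> HIT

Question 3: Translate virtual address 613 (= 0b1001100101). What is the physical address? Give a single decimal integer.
vaddr = 613 = 0b1001100101
Split: l1_idx=4, l2_idx=3, offset=5
L1[4] = 1
L2[1][3] = 25
paddr = 25 * 32 + 5 = 805

Answer: 805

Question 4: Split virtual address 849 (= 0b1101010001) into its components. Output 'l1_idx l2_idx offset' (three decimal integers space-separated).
vaddr = 849 = 0b1101010001
  top 3 bits -> l1_idx = 6
  next 2 bits -> l2_idx = 2
  bottom 5 bits -> offset = 17

Answer: 6 2 17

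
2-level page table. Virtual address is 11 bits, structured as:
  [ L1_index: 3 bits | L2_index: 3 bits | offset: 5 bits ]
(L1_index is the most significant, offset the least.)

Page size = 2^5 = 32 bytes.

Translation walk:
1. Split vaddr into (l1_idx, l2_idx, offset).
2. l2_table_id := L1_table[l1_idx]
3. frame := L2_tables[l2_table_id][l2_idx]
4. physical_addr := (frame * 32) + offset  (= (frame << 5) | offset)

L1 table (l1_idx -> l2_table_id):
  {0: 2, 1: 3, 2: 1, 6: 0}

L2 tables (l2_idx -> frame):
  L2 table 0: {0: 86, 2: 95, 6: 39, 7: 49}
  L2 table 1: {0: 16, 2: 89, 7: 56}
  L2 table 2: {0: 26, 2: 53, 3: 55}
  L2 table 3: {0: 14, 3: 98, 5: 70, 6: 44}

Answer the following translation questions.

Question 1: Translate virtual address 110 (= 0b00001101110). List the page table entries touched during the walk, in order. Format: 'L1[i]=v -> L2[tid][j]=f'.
Answer: L1[0]=2 -> L2[2][3]=55

Derivation:
vaddr = 110 = 0b00001101110
Split: l1_idx=0, l2_idx=3, offset=14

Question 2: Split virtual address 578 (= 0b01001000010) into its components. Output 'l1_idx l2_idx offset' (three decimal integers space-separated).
Answer: 2 2 2

Derivation:
vaddr = 578 = 0b01001000010
  top 3 bits -> l1_idx = 2
  next 3 bits -> l2_idx = 2
  bottom 5 bits -> offset = 2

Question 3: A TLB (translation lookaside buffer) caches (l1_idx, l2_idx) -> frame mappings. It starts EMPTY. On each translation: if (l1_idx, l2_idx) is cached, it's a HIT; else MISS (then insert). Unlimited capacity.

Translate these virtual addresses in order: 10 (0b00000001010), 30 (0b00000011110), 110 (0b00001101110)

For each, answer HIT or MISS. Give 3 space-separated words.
vaddr=10: (0,0) not in TLB -> MISS, insert
vaddr=30: (0,0) in TLB -> HIT
vaddr=110: (0,3) not in TLB -> MISS, insert

Answer: MISS HIT MISS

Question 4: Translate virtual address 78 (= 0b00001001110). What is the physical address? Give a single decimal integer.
vaddr = 78 = 0b00001001110
Split: l1_idx=0, l2_idx=2, offset=14
L1[0] = 2
L2[2][2] = 53
paddr = 53 * 32 + 14 = 1710

Answer: 1710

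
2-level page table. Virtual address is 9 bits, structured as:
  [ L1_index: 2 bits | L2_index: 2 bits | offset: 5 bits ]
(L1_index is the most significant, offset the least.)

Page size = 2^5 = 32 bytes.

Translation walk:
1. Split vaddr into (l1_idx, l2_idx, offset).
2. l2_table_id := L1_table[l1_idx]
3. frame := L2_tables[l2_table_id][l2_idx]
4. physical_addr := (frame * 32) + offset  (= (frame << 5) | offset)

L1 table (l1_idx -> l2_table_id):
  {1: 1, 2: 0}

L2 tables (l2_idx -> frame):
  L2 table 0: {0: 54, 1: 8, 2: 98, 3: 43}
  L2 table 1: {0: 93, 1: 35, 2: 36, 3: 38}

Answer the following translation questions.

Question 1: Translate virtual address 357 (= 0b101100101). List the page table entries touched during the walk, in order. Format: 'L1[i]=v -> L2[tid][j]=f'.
Answer: L1[2]=0 -> L2[0][3]=43

Derivation:
vaddr = 357 = 0b101100101
Split: l1_idx=2, l2_idx=3, offset=5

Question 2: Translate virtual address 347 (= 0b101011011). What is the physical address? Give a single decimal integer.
vaddr = 347 = 0b101011011
Split: l1_idx=2, l2_idx=2, offset=27
L1[2] = 0
L2[0][2] = 98
paddr = 98 * 32 + 27 = 3163

Answer: 3163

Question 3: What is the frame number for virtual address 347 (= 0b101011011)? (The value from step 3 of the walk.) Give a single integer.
vaddr = 347: l1_idx=2, l2_idx=2
L1[2] = 0; L2[0][2] = 98

Answer: 98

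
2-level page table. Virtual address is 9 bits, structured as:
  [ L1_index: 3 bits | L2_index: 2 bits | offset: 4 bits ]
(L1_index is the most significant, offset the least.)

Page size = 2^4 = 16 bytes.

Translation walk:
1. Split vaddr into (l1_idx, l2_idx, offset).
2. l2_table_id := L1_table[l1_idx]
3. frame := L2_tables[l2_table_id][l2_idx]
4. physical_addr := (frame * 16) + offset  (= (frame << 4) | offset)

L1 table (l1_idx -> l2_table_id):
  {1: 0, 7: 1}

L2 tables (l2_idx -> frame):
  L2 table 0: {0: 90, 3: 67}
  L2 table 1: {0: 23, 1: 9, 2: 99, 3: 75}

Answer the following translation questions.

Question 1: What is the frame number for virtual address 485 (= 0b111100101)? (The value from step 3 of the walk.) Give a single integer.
Answer: 99

Derivation:
vaddr = 485: l1_idx=7, l2_idx=2
L1[7] = 1; L2[1][2] = 99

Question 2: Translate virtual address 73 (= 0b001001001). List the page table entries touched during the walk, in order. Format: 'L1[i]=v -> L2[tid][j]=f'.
vaddr = 73 = 0b001001001
Split: l1_idx=1, l2_idx=0, offset=9

Answer: L1[1]=0 -> L2[0][0]=90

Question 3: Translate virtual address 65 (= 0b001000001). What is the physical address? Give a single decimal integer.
vaddr = 65 = 0b001000001
Split: l1_idx=1, l2_idx=0, offset=1
L1[1] = 0
L2[0][0] = 90
paddr = 90 * 16 + 1 = 1441

Answer: 1441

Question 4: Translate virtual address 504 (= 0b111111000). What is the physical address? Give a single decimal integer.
Answer: 1208

Derivation:
vaddr = 504 = 0b111111000
Split: l1_idx=7, l2_idx=3, offset=8
L1[7] = 1
L2[1][3] = 75
paddr = 75 * 16 + 8 = 1208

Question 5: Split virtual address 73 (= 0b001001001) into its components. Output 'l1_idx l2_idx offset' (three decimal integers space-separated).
vaddr = 73 = 0b001001001
  top 3 bits -> l1_idx = 1
  next 2 bits -> l2_idx = 0
  bottom 4 bits -> offset = 9

Answer: 1 0 9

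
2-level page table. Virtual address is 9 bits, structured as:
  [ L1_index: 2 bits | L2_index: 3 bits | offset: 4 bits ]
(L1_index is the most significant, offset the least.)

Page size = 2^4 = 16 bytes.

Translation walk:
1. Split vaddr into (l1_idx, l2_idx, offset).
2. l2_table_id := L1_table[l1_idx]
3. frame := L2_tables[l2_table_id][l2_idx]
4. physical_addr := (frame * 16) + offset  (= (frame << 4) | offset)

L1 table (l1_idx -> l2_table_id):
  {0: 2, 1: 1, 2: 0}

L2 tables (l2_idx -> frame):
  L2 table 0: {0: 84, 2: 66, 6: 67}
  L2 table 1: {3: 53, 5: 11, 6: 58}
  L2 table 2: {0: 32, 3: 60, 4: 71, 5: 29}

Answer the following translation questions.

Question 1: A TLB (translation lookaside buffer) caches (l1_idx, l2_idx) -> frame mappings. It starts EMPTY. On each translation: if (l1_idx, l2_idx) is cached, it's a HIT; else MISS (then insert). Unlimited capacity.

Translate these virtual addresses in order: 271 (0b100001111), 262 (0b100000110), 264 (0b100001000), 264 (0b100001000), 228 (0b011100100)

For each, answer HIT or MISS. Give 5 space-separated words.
Answer: MISS HIT HIT HIT MISS

Derivation:
vaddr=271: (2,0) not in TLB -> MISS, insert
vaddr=262: (2,0) in TLB -> HIT
vaddr=264: (2,0) in TLB -> HIT
vaddr=264: (2,0) in TLB -> HIT
vaddr=228: (1,6) not in TLB -> MISS, insert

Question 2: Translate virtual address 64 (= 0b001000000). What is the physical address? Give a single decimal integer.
Answer: 1136

Derivation:
vaddr = 64 = 0b001000000
Split: l1_idx=0, l2_idx=4, offset=0
L1[0] = 2
L2[2][4] = 71
paddr = 71 * 16 + 0 = 1136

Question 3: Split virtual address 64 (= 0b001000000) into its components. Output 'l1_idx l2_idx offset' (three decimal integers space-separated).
vaddr = 64 = 0b001000000
  top 2 bits -> l1_idx = 0
  next 3 bits -> l2_idx = 4
  bottom 4 bits -> offset = 0

Answer: 0 4 0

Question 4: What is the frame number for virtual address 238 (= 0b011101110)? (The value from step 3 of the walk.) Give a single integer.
vaddr = 238: l1_idx=1, l2_idx=6
L1[1] = 1; L2[1][6] = 58

Answer: 58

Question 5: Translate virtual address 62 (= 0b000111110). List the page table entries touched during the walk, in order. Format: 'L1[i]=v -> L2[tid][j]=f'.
Answer: L1[0]=2 -> L2[2][3]=60

Derivation:
vaddr = 62 = 0b000111110
Split: l1_idx=0, l2_idx=3, offset=14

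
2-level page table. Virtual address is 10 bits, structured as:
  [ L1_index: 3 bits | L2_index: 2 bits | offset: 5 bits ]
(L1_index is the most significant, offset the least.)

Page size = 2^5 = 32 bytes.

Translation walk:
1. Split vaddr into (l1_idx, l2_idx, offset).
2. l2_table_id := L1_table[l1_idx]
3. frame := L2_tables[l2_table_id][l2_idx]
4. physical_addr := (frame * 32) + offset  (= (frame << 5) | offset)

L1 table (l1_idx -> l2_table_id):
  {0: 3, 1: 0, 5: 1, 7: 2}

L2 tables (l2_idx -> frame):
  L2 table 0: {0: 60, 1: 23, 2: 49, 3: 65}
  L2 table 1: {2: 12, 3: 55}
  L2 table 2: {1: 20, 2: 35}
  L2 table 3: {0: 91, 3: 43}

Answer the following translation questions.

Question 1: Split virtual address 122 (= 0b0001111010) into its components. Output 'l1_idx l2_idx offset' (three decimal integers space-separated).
Answer: 0 3 26

Derivation:
vaddr = 122 = 0b0001111010
  top 3 bits -> l1_idx = 0
  next 2 bits -> l2_idx = 3
  bottom 5 bits -> offset = 26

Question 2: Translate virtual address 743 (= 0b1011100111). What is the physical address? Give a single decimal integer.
Answer: 1767

Derivation:
vaddr = 743 = 0b1011100111
Split: l1_idx=5, l2_idx=3, offset=7
L1[5] = 1
L2[1][3] = 55
paddr = 55 * 32 + 7 = 1767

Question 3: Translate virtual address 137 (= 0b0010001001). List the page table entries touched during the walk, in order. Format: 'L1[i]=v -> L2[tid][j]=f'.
Answer: L1[1]=0 -> L2[0][0]=60

Derivation:
vaddr = 137 = 0b0010001001
Split: l1_idx=1, l2_idx=0, offset=9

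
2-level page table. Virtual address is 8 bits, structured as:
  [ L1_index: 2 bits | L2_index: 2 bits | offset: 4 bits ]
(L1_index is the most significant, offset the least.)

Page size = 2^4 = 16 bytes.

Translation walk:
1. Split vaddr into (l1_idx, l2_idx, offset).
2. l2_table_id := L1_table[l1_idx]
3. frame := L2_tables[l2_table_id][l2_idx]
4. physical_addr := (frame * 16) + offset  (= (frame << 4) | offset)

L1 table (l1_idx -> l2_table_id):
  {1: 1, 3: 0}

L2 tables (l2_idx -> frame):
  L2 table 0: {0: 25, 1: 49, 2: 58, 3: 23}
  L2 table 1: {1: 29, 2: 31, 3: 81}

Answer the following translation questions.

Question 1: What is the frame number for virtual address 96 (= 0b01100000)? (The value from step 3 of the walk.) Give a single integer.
vaddr = 96: l1_idx=1, l2_idx=2
L1[1] = 1; L2[1][2] = 31

Answer: 31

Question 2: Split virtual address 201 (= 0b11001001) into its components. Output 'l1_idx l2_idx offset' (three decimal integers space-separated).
vaddr = 201 = 0b11001001
  top 2 bits -> l1_idx = 3
  next 2 bits -> l2_idx = 0
  bottom 4 bits -> offset = 9

Answer: 3 0 9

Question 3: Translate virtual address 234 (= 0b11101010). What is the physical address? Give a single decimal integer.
vaddr = 234 = 0b11101010
Split: l1_idx=3, l2_idx=2, offset=10
L1[3] = 0
L2[0][2] = 58
paddr = 58 * 16 + 10 = 938

Answer: 938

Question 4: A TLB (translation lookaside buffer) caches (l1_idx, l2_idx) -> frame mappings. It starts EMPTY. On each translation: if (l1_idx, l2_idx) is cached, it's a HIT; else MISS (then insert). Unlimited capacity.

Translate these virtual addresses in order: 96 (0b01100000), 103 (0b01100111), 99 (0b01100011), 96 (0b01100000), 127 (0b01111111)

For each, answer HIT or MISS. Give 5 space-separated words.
vaddr=96: (1,2) not in TLB -> MISS, insert
vaddr=103: (1,2) in TLB -> HIT
vaddr=99: (1,2) in TLB -> HIT
vaddr=96: (1,2) in TLB -> HIT
vaddr=127: (1,3) not in TLB -> MISS, insert

Answer: MISS HIT HIT HIT MISS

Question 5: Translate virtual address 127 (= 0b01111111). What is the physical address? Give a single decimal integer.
Answer: 1311

Derivation:
vaddr = 127 = 0b01111111
Split: l1_idx=1, l2_idx=3, offset=15
L1[1] = 1
L2[1][3] = 81
paddr = 81 * 16 + 15 = 1311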